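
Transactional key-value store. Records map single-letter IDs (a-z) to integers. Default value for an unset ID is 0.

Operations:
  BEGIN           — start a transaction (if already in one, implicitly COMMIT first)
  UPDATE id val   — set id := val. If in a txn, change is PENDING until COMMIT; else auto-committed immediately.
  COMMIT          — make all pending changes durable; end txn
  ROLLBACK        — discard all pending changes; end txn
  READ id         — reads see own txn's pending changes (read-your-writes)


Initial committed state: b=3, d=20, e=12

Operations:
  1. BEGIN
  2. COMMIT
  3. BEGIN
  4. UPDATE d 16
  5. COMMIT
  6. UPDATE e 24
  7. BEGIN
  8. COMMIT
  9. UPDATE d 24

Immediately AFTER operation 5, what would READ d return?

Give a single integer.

Initial committed: {b=3, d=20, e=12}
Op 1: BEGIN: in_txn=True, pending={}
Op 2: COMMIT: merged [] into committed; committed now {b=3, d=20, e=12}
Op 3: BEGIN: in_txn=True, pending={}
Op 4: UPDATE d=16 (pending; pending now {d=16})
Op 5: COMMIT: merged ['d'] into committed; committed now {b=3, d=16, e=12}
After op 5: visible(d) = 16 (pending={}, committed={b=3, d=16, e=12})

Answer: 16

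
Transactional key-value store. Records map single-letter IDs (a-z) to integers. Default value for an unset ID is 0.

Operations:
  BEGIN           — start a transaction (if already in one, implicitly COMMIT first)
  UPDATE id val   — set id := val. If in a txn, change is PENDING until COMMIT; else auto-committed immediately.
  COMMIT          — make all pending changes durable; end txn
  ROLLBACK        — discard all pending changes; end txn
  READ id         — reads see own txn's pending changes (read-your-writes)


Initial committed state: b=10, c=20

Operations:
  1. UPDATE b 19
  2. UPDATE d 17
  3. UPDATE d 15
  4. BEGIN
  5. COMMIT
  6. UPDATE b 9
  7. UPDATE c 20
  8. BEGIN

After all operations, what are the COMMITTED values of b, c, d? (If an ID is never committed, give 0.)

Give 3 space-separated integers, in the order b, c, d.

Answer: 9 20 15

Derivation:
Initial committed: {b=10, c=20}
Op 1: UPDATE b=19 (auto-commit; committed b=19)
Op 2: UPDATE d=17 (auto-commit; committed d=17)
Op 3: UPDATE d=15 (auto-commit; committed d=15)
Op 4: BEGIN: in_txn=True, pending={}
Op 5: COMMIT: merged [] into committed; committed now {b=19, c=20, d=15}
Op 6: UPDATE b=9 (auto-commit; committed b=9)
Op 7: UPDATE c=20 (auto-commit; committed c=20)
Op 8: BEGIN: in_txn=True, pending={}
Final committed: {b=9, c=20, d=15}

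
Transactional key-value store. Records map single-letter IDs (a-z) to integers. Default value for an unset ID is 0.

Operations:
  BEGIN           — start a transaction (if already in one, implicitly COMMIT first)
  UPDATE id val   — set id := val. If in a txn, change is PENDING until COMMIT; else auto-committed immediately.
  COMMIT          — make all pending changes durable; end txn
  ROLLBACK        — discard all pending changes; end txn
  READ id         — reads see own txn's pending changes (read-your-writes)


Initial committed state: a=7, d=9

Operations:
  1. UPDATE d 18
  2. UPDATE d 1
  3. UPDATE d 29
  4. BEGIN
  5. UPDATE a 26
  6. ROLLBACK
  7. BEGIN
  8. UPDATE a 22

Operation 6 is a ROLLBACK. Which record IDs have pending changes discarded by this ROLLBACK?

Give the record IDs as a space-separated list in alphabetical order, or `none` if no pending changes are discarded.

Answer: a

Derivation:
Initial committed: {a=7, d=9}
Op 1: UPDATE d=18 (auto-commit; committed d=18)
Op 2: UPDATE d=1 (auto-commit; committed d=1)
Op 3: UPDATE d=29 (auto-commit; committed d=29)
Op 4: BEGIN: in_txn=True, pending={}
Op 5: UPDATE a=26 (pending; pending now {a=26})
Op 6: ROLLBACK: discarded pending ['a']; in_txn=False
Op 7: BEGIN: in_txn=True, pending={}
Op 8: UPDATE a=22 (pending; pending now {a=22})
ROLLBACK at op 6 discards: ['a']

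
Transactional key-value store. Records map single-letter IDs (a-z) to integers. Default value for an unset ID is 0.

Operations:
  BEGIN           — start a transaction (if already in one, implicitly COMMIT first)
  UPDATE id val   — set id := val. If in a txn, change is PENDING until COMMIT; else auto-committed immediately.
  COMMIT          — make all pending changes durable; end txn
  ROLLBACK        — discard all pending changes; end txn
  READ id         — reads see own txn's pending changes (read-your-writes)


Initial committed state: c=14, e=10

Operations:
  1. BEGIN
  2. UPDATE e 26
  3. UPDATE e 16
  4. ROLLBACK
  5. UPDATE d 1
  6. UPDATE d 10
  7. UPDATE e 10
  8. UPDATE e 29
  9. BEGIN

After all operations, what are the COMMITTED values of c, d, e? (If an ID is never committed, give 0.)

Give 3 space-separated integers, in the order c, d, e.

Initial committed: {c=14, e=10}
Op 1: BEGIN: in_txn=True, pending={}
Op 2: UPDATE e=26 (pending; pending now {e=26})
Op 3: UPDATE e=16 (pending; pending now {e=16})
Op 4: ROLLBACK: discarded pending ['e']; in_txn=False
Op 5: UPDATE d=1 (auto-commit; committed d=1)
Op 6: UPDATE d=10 (auto-commit; committed d=10)
Op 7: UPDATE e=10 (auto-commit; committed e=10)
Op 8: UPDATE e=29 (auto-commit; committed e=29)
Op 9: BEGIN: in_txn=True, pending={}
Final committed: {c=14, d=10, e=29}

Answer: 14 10 29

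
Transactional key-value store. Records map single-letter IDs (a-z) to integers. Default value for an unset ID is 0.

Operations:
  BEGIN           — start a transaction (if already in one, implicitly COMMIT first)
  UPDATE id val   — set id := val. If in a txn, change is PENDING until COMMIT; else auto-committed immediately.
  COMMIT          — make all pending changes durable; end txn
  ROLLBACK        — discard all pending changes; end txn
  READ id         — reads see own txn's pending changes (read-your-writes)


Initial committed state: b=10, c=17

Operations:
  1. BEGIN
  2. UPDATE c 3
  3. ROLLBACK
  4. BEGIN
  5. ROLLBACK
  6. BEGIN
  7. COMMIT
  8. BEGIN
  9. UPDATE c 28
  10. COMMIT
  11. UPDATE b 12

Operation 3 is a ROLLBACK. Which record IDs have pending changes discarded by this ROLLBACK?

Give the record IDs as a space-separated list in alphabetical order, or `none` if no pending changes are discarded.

Answer: c

Derivation:
Initial committed: {b=10, c=17}
Op 1: BEGIN: in_txn=True, pending={}
Op 2: UPDATE c=3 (pending; pending now {c=3})
Op 3: ROLLBACK: discarded pending ['c']; in_txn=False
Op 4: BEGIN: in_txn=True, pending={}
Op 5: ROLLBACK: discarded pending []; in_txn=False
Op 6: BEGIN: in_txn=True, pending={}
Op 7: COMMIT: merged [] into committed; committed now {b=10, c=17}
Op 8: BEGIN: in_txn=True, pending={}
Op 9: UPDATE c=28 (pending; pending now {c=28})
Op 10: COMMIT: merged ['c'] into committed; committed now {b=10, c=28}
Op 11: UPDATE b=12 (auto-commit; committed b=12)
ROLLBACK at op 3 discards: ['c']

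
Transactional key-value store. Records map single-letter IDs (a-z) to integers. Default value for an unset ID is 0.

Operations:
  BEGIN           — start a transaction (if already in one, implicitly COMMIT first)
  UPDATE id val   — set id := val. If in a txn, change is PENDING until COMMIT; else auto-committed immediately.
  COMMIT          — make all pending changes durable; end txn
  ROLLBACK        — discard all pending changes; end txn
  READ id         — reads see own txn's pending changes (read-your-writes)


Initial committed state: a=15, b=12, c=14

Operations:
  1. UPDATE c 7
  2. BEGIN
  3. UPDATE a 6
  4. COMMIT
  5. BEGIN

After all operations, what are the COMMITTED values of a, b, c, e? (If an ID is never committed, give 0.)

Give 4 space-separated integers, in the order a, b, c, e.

Answer: 6 12 7 0

Derivation:
Initial committed: {a=15, b=12, c=14}
Op 1: UPDATE c=7 (auto-commit; committed c=7)
Op 2: BEGIN: in_txn=True, pending={}
Op 3: UPDATE a=6 (pending; pending now {a=6})
Op 4: COMMIT: merged ['a'] into committed; committed now {a=6, b=12, c=7}
Op 5: BEGIN: in_txn=True, pending={}
Final committed: {a=6, b=12, c=7}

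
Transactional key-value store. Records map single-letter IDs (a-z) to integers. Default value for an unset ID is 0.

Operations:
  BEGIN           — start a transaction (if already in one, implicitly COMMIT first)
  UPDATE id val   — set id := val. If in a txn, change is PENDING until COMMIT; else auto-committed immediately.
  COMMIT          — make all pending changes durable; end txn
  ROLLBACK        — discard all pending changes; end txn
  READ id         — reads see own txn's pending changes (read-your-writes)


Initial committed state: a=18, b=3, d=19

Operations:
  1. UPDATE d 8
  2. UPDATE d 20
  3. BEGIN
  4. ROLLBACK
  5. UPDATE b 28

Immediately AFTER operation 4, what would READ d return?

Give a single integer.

Initial committed: {a=18, b=3, d=19}
Op 1: UPDATE d=8 (auto-commit; committed d=8)
Op 2: UPDATE d=20 (auto-commit; committed d=20)
Op 3: BEGIN: in_txn=True, pending={}
Op 4: ROLLBACK: discarded pending []; in_txn=False
After op 4: visible(d) = 20 (pending={}, committed={a=18, b=3, d=20})

Answer: 20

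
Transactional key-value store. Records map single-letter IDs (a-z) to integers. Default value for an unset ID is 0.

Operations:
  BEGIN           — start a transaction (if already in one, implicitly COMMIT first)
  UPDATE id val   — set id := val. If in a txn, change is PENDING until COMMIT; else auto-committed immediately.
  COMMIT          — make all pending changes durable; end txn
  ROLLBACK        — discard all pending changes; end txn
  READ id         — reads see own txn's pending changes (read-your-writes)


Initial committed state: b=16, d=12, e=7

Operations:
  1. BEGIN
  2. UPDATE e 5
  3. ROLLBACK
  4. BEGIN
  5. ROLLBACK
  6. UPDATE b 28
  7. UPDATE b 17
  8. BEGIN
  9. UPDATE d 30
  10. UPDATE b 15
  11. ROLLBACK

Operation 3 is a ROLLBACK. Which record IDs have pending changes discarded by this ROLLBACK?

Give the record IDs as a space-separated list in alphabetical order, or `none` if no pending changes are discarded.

Answer: e

Derivation:
Initial committed: {b=16, d=12, e=7}
Op 1: BEGIN: in_txn=True, pending={}
Op 2: UPDATE e=5 (pending; pending now {e=5})
Op 3: ROLLBACK: discarded pending ['e']; in_txn=False
Op 4: BEGIN: in_txn=True, pending={}
Op 5: ROLLBACK: discarded pending []; in_txn=False
Op 6: UPDATE b=28 (auto-commit; committed b=28)
Op 7: UPDATE b=17 (auto-commit; committed b=17)
Op 8: BEGIN: in_txn=True, pending={}
Op 9: UPDATE d=30 (pending; pending now {d=30})
Op 10: UPDATE b=15 (pending; pending now {b=15, d=30})
Op 11: ROLLBACK: discarded pending ['b', 'd']; in_txn=False
ROLLBACK at op 3 discards: ['e']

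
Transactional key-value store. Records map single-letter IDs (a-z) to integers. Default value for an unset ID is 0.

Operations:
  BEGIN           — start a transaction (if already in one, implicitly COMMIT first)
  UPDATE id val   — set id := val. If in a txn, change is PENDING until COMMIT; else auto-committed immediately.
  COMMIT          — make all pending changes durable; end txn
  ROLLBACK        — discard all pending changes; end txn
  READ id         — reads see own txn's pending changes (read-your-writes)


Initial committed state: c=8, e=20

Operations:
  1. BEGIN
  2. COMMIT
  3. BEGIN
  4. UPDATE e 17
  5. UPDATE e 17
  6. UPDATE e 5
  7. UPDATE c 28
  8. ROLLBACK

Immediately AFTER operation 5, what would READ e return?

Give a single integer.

Answer: 17

Derivation:
Initial committed: {c=8, e=20}
Op 1: BEGIN: in_txn=True, pending={}
Op 2: COMMIT: merged [] into committed; committed now {c=8, e=20}
Op 3: BEGIN: in_txn=True, pending={}
Op 4: UPDATE e=17 (pending; pending now {e=17})
Op 5: UPDATE e=17 (pending; pending now {e=17})
After op 5: visible(e) = 17 (pending={e=17}, committed={c=8, e=20})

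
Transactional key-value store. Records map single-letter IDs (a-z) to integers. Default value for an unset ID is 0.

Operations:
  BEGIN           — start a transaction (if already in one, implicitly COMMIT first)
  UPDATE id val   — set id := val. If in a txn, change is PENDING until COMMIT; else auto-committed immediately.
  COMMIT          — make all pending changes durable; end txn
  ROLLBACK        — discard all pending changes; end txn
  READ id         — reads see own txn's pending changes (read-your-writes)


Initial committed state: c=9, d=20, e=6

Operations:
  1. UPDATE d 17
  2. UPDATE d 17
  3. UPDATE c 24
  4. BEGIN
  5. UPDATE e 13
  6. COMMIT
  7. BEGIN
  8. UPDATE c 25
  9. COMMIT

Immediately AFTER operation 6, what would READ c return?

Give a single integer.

Answer: 24

Derivation:
Initial committed: {c=9, d=20, e=6}
Op 1: UPDATE d=17 (auto-commit; committed d=17)
Op 2: UPDATE d=17 (auto-commit; committed d=17)
Op 3: UPDATE c=24 (auto-commit; committed c=24)
Op 4: BEGIN: in_txn=True, pending={}
Op 5: UPDATE e=13 (pending; pending now {e=13})
Op 6: COMMIT: merged ['e'] into committed; committed now {c=24, d=17, e=13}
After op 6: visible(c) = 24 (pending={}, committed={c=24, d=17, e=13})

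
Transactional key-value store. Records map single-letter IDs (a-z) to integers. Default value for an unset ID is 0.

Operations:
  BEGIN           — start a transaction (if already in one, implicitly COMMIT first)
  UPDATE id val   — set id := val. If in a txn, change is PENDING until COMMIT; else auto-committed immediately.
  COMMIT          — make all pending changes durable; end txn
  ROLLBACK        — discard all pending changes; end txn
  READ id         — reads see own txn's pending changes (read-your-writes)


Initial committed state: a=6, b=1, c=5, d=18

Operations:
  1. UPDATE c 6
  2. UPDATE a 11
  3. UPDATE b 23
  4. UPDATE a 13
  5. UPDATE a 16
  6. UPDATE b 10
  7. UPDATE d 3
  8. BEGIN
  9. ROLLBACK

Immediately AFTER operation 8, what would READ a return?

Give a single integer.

Initial committed: {a=6, b=1, c=5, d=18}
Op 1: UPDATE c=6 (auto-commit; committed c=6)
Op 2: UPDATE a=11 (auto-commit; committed a=11)
Op 3: UPDATE b=23 (auto-commit; committed b=23)
Op 4: UPDATE a=13 (auto-commit; committed a=13)
Op 5: UPDATE a=16 (auto-commit; committed a=16)
Op 6: UPDATE b=10 (auto-commit; committed b=10)
Op 7: UPDATE d=3 (auto-commit; committed d=3)
Op 8: BEGIN: in_txn=True, pending={}
After op 8: visible(a) = 16 (pending={}, committed={a=16, b=10, c=6, d=3})

Answer: 16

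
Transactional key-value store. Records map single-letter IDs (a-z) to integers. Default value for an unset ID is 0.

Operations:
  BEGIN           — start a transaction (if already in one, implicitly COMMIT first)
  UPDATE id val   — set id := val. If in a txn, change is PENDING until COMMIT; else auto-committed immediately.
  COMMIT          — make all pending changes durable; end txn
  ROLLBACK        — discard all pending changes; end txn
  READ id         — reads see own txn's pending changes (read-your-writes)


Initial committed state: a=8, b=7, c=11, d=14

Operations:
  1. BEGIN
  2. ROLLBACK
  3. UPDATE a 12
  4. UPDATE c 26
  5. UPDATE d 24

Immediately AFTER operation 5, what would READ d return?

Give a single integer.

Initial committed: {a=8, b=7, c=11, d=14}
Op 1: BEGIN: in_txn=True, pending={}
Op 2: ROLLBACK: discarded pending []; in_txn=False
Op 3: UPDATE a=12 (auto-commit; committed a=12)
Op 4: UPDATE c=26 (auto-commit; committed c=26)
Op 5: UPDATE d=24 (auto-commit; committed d=24)
After op 5: visible(d) = 24 (pending={}, committed={a=12, b=7, c=26, d=24})

Answer: 24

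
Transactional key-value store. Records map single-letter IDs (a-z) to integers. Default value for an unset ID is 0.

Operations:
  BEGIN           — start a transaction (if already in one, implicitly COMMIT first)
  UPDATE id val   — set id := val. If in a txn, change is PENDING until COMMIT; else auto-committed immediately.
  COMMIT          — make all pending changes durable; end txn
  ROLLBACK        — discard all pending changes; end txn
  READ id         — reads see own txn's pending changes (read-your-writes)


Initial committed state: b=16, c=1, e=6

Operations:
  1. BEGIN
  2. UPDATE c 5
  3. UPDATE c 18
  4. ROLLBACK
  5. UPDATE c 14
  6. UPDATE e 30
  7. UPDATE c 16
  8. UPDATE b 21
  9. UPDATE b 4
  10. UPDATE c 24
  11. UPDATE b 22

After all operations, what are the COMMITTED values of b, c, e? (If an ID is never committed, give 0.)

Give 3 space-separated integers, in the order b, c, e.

Answer: 22 24 30

Derivation:
Initial committed: {b=16, c=1, e=6}
Op 1: BEGIN: in_txn=True, pending={}
Op 2: UPDATE c=5 (pending; pending now {c=5})
Op 3: UPDATE c=18 (pending; pending now {c=18})
Op 4: ROLLBACK: discarded pending ['c']; in_txn=False
Op 5: UPDATE c=14 (auto-commit; committed c=14)
Op 6: UPDATE e=30 (auto-commit; committed e=30)
Op 7: UPDATE c=16 (auto-commit; committed c=16)
Op 8: UPDATE b=21 (auto-commit; committed b=21)
Op 9: UPDATE b=4 (auto-commit; committed b=4)
Op 10: UPDATE c=24 (auto-commit; committed c=24)
Op 11: UPDATE b=22 (auto-commit; committed b=22)
Final committed: {b=22, c=24, e=30}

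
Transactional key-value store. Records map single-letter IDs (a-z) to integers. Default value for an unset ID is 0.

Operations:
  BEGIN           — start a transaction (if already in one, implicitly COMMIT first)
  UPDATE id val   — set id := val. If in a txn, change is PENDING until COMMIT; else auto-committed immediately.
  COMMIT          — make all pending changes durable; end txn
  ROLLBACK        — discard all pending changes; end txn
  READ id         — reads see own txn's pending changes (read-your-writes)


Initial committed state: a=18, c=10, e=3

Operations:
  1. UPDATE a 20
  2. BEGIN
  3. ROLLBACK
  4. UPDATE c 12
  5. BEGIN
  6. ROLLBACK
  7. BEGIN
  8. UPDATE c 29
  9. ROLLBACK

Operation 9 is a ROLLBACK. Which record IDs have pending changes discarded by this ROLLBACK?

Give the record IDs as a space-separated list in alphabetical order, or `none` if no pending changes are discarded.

Answer: c

Derivation:
Initial committed: {a=18, c=10, e=3}
Op 1: UPDATE a=20 (auto-commit; committed a=20)
Op 2: BEGIN: in_txn=True, pending={}
Op 3: ROLLBACK: discarded pending []; in_txn=False
Op 4: UPDATE c=12 (auto-commit; committed c=12)
Op 5: BEGIN: in_txn=True, pending={}
Op 6: ROLLBACK: discarded pending []; in_txn=False
Op 7: BEGIN: in_txn=True, pending={}
Op 8: UPDATE c=29 (pending; pending now {c=29})
Op 9: ROLLBACK: discarded pending ['c']; in_txn=False
ROLLBACK at op 9 discards: ['c']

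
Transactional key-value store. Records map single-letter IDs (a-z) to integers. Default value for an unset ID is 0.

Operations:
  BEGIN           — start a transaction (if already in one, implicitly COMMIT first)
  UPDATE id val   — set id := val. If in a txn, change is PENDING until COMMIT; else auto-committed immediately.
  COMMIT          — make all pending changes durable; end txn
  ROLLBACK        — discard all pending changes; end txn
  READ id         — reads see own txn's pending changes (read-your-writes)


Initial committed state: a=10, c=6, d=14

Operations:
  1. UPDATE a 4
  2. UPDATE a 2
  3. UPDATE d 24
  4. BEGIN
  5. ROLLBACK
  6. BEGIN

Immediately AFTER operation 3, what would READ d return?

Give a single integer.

Initial committed: {a=10, c=6, d=14}
Op 1: UPDATE a=4 (auto-commit; committed a=4)
Op 2: UPDATE a=2 (auto-commit; committed a=2)
Op 3: UPDATE d=24 (auto-commit; committed d=24)
After op 3: visible(d) = 24 (pending={}, committed={a=2, c=6, d=24})

Answer: 24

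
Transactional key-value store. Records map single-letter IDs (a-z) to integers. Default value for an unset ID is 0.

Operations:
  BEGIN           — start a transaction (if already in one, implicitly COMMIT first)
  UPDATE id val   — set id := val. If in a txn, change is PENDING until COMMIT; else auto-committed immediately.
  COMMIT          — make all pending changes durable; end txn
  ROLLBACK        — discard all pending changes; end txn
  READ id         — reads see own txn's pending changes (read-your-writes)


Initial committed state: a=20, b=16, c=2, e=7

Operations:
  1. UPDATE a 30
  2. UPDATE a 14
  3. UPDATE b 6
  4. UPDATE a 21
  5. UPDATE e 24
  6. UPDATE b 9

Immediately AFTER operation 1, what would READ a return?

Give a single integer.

Answer: 30

Derivation:
Initial committed: {a=20, b=16, c=2, e=7}
Op 1: UPDATE a=30 (auto-commit; committed a=30)
After op 1: visible(a) = 30 (pending={}, committed={a=30, b=16, c=2, e=7})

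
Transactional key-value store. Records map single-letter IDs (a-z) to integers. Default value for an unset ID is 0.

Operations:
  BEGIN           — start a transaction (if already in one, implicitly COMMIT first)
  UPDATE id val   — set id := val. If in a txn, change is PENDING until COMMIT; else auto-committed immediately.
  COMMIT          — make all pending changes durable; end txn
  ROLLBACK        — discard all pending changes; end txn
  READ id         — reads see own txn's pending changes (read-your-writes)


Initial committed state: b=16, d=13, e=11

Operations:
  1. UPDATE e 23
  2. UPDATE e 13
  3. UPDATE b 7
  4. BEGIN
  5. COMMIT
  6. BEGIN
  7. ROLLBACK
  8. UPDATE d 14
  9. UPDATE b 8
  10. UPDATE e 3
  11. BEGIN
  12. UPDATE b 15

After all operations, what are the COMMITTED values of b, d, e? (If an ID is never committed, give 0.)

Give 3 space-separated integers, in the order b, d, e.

Answer: 8 14 3

Derivation:
Initial committed: {b=16, d=13, e=11}
Op 1: UPDATE e=23 (auto-commit; committed e=23)
Op 2: UPDATE e=13 (auto-commit; committed e=13)
Op 3: UPDATE b=7 (auto-commit; committed b=7)
Op 4: BEGIN: in_txn=True, pending={}
Op 5: COMMIT: merged [] into committed; committed now {b=7, d=13, e=13}
Op 6: BEGIN: in_txn=True, pending={}
Op 7: ROLLBACK: discarded pending []; in_txn=False
Op 8: UPDATE d=14 (auto-commit; committed d=14)
Op 9: UPDATE b=8 (auto-commit; committed b=8)
Op 10: UPDATE e=3 (auto-commit; committed e=3)
Op 11: BEGIN: in_txn=True, pending={}
Op 12: UPDATE b=15 (pending; pending now {b=15})
Final committed: {b=8, d=14, e=3}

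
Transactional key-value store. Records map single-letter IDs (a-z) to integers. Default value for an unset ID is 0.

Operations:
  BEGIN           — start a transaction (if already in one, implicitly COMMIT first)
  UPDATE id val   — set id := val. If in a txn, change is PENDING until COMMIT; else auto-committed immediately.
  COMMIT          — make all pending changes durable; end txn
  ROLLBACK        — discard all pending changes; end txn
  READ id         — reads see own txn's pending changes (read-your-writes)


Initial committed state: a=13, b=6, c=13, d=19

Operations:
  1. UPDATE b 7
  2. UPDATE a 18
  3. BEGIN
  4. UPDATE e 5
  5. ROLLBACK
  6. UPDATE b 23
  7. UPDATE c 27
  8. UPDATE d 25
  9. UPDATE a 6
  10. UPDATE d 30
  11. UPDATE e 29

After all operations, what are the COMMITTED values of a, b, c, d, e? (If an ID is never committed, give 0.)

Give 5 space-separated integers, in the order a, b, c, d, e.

Initial committed: {a=13, b=6, c=13, d=19}
Op 1: UPDATE b=7 (auto-commit; committed b=7)
Op 2: UPDATE a=18 (auto-commit; committed a=18)
Op 3: BEGIN: in_txn=True, pending={}
Op 4: UPDATE e=5 (pending; pending now {e=5})
Op 5: ROLLBACK: discarded pending ['e']; in_txn=False
Op 6: UPDATE b=23 (auto-commit; committed b=23)
Op 7: UPDATE c=27 (auto-commit; committed c=27)
Op 8: UPDATE d=25 (auto-commit; committed d=25)
Op 9: UPDATE a=6 (auto-commit; committed a=6)
Op 10: UPDATE d=30 (auto-commit; committed d=30)
Op 11: UPDATE e=29 (auto-commit; committed e=29)
Final committed: {a=6, b=23, c=27, d=30, e=29}

Answer: 6 23 27 30 29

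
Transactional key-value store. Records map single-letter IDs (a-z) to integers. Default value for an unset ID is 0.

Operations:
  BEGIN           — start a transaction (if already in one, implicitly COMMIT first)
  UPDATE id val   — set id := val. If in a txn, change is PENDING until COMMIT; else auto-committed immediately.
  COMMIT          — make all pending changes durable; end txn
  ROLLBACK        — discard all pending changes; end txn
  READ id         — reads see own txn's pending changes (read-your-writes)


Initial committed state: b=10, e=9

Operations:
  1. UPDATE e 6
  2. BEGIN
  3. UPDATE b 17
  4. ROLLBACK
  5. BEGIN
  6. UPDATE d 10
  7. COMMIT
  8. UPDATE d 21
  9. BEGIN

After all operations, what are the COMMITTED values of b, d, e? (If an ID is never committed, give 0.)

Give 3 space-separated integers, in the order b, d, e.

Answer: 10 21 6

Derivation:
Initial committed: {b=10, e=9}
Op 1: UPDATE e=6 (auto-commit; committed e=6)
Op 2: BEGIN: in_txn=True, pending={}
Op 3: UPDATE b=17 (pending; pending now {b=17})
Op 4: ROLLBACK: discarded pending ['b']; in_txn=False
Op 5: BEGIN: in_txn=True, pending={}
Op 6: UPDATE d=10 (pending; pending now {d=10})
Op 7: COMMIT: merged ['d'] into committed; committed now {b=10, d=10, e=6}
Op 8: UPDATE d=21 (auto-commit; committed d=21)
Op 9: BEGIN: in_txn=True, pending={}
Final committed: {b=10, d=21, e=6}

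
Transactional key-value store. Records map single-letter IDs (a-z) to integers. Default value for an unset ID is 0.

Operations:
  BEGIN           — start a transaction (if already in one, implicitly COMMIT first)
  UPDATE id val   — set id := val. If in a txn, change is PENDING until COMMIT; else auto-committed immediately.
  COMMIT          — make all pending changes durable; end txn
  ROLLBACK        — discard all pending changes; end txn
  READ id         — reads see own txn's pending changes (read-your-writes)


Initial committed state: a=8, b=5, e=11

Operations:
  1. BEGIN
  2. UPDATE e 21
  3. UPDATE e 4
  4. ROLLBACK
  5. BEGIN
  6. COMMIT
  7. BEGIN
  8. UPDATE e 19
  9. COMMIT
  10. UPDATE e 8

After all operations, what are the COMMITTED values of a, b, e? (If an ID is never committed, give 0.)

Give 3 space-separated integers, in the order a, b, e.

Initial committed: {a=8, b=5, e=11}
Op 1: BEGIN: in_txn=True, pending={}
Op 2: UPDATE e=21 (pending; pending now {e=21})
Op 3: UPDATE e=4 (pending; pending now {e=4})
Op 4: ROLLBACK: discarded pending ['e']; in_txn=False
Op 5: BEGIN: in_txn=True, pending={}
Op 6: COMMIT: merged [] into committed; committed now {a=8, b=5, e=11}
Op 7: BEGIN: in_txn=True, pending={}
Op 8: UPDATE e=19 (pending; pending now {e=19})
Op 9: COMMIT: merged ['e'] into committed; committed now {a=8, b=5, e=19}
Op 10: UPDATE e=8 (auto-commit; committed e=8)
Final committed: {a=8, b=5, e=8}

Answer: 8 5 8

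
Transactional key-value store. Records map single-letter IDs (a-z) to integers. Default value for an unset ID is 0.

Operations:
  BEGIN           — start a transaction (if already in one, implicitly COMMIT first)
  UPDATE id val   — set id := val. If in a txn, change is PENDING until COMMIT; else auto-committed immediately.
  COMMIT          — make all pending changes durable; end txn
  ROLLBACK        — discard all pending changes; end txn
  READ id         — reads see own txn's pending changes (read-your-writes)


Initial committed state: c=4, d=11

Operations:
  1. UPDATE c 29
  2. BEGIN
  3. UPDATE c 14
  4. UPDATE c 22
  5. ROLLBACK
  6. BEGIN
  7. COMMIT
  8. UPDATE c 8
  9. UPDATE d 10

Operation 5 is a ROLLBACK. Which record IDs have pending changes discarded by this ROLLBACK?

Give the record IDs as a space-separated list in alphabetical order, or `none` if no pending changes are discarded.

Answer: c

Derivation:
Initial committed: {c=4, d=11}
Op 1: UPDATE c=29 (auto-commit; committed c=29)
Op 2: BEGIN: in_txn=True, pending={}
Op 3: UPDATE c=14 (pending; pending now {c=14})
Op 4: UPDATE c=22 (pending; pending now {c=22})
Op 5: ROLLBACK: discarded pending ['c']; in_txn=False
Op 6: BEGIN: in_txn=True, pending={}
Op 7: COMMIT: merged [] into committed; committed now {c=29, d=11}
Op 8: UPDATE c=8 (auto-commit; committed c=8)
Op 9: UPDATE d=10 (auto-commit; committed d=10)
ROLLBACK at op 5 discards: ['c']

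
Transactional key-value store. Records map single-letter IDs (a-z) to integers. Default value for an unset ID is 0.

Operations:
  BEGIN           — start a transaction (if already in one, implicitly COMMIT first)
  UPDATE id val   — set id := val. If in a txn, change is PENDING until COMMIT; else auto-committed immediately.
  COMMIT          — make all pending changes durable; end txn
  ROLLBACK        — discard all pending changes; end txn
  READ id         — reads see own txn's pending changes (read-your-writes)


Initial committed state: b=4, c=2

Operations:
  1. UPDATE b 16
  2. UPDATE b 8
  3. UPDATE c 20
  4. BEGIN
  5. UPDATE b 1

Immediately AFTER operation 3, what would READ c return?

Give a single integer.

Answer: 20

Derivation:
Initial committed: {b=4, c=2}
Op 1: UPDATE b=16 (auto-commit; committed b=16)
Op 2: UPDATE b=8 (auto-commit; committed b=8)
Op 3: UPDATE c=20 (auto-commit; committed c=20)
After op 3: visible(c) = 20 (pending={}, committed={b=8, c=20})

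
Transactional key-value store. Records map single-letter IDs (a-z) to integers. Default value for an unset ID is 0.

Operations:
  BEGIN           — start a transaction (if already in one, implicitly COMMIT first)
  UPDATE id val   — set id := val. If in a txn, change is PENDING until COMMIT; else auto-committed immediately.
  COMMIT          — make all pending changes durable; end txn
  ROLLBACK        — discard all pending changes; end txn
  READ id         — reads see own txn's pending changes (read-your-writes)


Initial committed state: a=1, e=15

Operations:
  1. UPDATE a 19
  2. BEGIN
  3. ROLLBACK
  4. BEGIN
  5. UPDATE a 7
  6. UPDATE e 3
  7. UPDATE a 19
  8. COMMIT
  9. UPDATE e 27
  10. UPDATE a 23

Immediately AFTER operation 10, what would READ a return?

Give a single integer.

Answer: 23

Derivation:
Initial committed: {a=1, e=15}
Op 1: UPDATE a=19 (auto-commit; committed a=19)
Op 2: BEGIN: in_txn=True, pending={}
Op 3: ROLLBACK: discarded pending []; in_txn=False
Op 4: BEGIN: in_txn=True, pending={}
Op 5: UPDATE a=7 (pending; pending now {a=7})
Op 6: UPDATE e=3 (pending; pending now {a=7, e=3})
Op 7: UPDATE a=19 (pending; pending now {a=19, e=3})
Op 8: COMMIT: merged ['a', 'e'] into committed; committed now {a=19, e=3}
Op 9: UPDATE e=27 (auto-commit; committed e=27)
Op 10: UPDATE a=23 (auto-commit; committed a=23)
After op 10: visible(a) = 23 (pending={}, committed={a=23, e=27})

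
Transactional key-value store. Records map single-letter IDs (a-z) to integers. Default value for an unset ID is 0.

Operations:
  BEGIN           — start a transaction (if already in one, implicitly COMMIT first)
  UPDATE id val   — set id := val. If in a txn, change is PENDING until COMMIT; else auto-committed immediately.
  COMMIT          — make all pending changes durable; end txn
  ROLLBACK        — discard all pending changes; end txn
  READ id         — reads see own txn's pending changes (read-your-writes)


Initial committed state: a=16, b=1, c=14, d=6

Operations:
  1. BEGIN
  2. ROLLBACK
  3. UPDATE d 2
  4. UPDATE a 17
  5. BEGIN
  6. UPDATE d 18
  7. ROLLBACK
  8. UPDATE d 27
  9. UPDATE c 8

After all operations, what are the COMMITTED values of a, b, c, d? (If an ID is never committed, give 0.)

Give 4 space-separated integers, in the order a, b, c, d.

Initial committed: {a=16, b=1, c=14, d=6}
Op 1: BEGIN: in_txn=True, pending={}
Op 2: ROLLBACK: discarded pending []; in_txn=False
Op 3: UPDATE d=2 (auto-commit; committed d=2)
Op 4: UPDATE a=17 (auto-commit; committed a=17)
Op 5: BEGIN: in_txn=True, pending={}
Op 6: UPDATE d=18 (pending; pending now {d=18})
Op 7: ROLLBACK: discarded pending ['d']; in_txn=False
Op 8: UPDATE d=27 (auto-commit; committed d=27)
Op 9: UPDATE c=8 (auto-commit; committed c=8)
Final committed: {a=17, b=1, c=8, d=27}

Answer: 17 1 8 27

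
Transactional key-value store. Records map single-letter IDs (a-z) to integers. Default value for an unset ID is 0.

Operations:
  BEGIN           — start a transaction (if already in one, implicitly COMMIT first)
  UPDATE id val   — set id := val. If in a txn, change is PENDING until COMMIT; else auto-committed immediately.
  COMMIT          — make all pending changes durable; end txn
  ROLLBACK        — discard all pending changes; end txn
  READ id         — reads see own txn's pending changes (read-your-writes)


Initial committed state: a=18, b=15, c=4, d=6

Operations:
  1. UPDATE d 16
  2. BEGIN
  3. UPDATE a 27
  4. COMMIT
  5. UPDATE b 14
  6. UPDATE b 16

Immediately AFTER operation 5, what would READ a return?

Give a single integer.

Initial committed: {a=18, b=15, c=4, d=6}
Op 1: UPDATE d=16 (auto-commit; committed d=16)
Op 2: BEGIN: in_txn=True, pending={}
Op 3: UPDATE a=27 (pending; pending now {a=27})
Op 4: COMMIT: merged ['a'] into committed; committed now {a=27, b=15, c=4, d=16}
Op 5: UPDATE b=14 (auto-commit; committed b=14)
After op 5: visible(a) = 27 (pending={}, committed={a=27, b=14, c=4, d=16})

Answer: 27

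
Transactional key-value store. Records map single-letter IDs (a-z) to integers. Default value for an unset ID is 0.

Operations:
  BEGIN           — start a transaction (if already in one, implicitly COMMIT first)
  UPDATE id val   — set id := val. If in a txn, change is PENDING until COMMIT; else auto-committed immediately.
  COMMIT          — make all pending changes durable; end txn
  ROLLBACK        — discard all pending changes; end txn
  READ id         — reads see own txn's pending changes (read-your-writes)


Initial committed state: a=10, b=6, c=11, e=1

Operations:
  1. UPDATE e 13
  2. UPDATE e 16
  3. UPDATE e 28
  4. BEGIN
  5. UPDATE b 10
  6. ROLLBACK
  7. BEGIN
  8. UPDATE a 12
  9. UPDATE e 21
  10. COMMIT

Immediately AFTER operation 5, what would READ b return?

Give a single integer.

Initial committed: {a=10, b=6, c=11, e=1}
Op 1: UPDATE e=13 (auto-commit; committed e=13)
Op 2: UPDATE e=16 (auto-commit; committed e=16)
Op 3: UPDATE e=28 (auto-commit; committed e=28)
Op 4: BEGIN: in_txn=True, pending={}
Op 5: UPDATE b=10 (pending; pending now {b=10})
After op 5: visible(b) = 10 (pending={b=10}, committed={a=10, b=6, c=11, e=28})

Answer: 10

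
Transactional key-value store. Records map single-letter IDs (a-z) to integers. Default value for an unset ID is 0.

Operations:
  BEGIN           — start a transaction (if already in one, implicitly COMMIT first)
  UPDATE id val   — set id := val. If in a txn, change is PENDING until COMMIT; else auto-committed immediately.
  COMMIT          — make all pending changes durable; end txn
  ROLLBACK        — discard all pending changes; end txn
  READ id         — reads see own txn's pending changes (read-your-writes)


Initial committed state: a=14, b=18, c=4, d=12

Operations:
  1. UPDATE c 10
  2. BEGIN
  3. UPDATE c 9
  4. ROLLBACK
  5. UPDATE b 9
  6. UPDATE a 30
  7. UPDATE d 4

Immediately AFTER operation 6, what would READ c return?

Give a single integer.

Initial committed: {a=14, b=18, c=4, d=12}
Op 1: UPDATE c=10 (auto-commit; committed c=10)
Op 2: BEGIN: in_txn=True, pending={}
Op 3: UPDATE c=9 (pending; pending now {c=9})
Op 4: ROLLBACK: discarded pending ['c']; in_txn=False
Op 5: UPDATE b=9 (auto-commit; committed b=9)
Op 6: UPDATE a=30 (auto-commit; committed a=30)
After op 6: visible(c) = 10 (pending={}, committed={a=30, b=9, c=10, d=12})

Answer: 10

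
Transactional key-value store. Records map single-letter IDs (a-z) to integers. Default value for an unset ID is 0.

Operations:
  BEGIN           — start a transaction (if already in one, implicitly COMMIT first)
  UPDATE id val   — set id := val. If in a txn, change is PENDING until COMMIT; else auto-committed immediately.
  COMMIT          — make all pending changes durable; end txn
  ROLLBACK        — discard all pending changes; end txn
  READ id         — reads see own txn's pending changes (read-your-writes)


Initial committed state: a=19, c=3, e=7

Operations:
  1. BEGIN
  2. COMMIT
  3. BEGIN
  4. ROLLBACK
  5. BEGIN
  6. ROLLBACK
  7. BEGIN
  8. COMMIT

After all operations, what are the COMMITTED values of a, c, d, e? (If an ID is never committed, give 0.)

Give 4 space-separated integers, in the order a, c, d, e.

Initial committed: {a=19, c=3, e=7}
Op 1: BEGIN: in_txn=True, pending={}
Op 2: COMMIT: merged [] into committed; committed now {a=19, c=3, e=7}
Op 3: BEGIN: in_txn=True, pending={}
Op 4: ROLLBACK: discarded pending []; in_txn=False
Op 5: BEGIN: in_txn=True, pending={}
Op 6: ROLLBACK: discarded pending []; in_txn=False
Op 7: BEGIN: in_txn=True, pending={}
Op 8: COMMIT: merged [] into committed; committed now {a=19, c=3, e=7}
Final committed: {a=19, c=3, e=7}

Answer: 19 3 0 7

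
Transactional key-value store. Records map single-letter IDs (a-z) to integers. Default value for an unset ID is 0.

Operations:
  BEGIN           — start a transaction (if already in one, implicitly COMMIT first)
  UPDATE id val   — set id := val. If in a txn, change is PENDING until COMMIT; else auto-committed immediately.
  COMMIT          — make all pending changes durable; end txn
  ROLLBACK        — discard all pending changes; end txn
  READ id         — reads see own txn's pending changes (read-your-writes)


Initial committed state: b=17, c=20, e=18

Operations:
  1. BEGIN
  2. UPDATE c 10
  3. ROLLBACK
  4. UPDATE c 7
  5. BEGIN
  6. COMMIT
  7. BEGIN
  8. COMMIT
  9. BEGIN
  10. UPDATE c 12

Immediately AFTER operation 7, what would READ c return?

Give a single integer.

Initial committed: {b=17, c=20, e=18}
Op 1: BEGIN: in_txn=True, pending={}
Op 2: UPDATE c=10 (pending; pending now {c=10})
Op 3: ROLLBACK: discarded pending ['c']; in_txn=False
Op 4: UPDATE c=7 (auto-commit; committed c=7)
Op 5: BEGIN: in_txn=True, pending={}
Op 6: COMMIT: merged [] into committed; committed now {b=17, c=7, e=18}
Op 7: BEGIN: in_txn=True, pending={}
After op 7: visible(c) = 7 (pending={}, committed={b=17, c=7, e=18})

Answer: 7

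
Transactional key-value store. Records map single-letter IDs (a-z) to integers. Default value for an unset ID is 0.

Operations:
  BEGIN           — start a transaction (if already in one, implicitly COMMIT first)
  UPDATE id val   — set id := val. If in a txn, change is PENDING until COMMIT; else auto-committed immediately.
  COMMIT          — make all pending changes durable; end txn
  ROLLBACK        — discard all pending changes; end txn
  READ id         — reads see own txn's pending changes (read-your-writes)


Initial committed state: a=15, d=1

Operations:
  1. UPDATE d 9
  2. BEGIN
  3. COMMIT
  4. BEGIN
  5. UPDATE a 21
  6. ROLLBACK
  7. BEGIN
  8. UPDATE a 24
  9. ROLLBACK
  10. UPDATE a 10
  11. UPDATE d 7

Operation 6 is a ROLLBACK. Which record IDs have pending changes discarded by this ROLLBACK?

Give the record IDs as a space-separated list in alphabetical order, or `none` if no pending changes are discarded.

Answer: a

Derivation:
Initial committed: {a=15, d=1}
Op 1: UPDATE d=9 (auto-commit; committed d=9)
Op 2: BEGIN: in_txn=True, pending={}
Op 3: COMMIT: merged [] into committed; committed now {a=15, d=9}
Op 4: BEGIN: in_txn=True, pending={}
Op 5: UPDATE a=21 (pending; pending now {a=21})
Op 6: ROLLBACK: discarded pending ['a']; in_txn=False
Op 7: BEGIN: in_txn=True, pending={}
Op 8: UPDATE a=24 (pending; pending now {a=24})
Op 9: ROLLBACK: discarded pending ['a']; in_txn=False
Op 10: UPDATE a=10 (auto-commit; committed a=10)
Op 11: UPDATE d=7 (auto-commit; committed d=7)
ROLLBACK at op 6 discards: ['a']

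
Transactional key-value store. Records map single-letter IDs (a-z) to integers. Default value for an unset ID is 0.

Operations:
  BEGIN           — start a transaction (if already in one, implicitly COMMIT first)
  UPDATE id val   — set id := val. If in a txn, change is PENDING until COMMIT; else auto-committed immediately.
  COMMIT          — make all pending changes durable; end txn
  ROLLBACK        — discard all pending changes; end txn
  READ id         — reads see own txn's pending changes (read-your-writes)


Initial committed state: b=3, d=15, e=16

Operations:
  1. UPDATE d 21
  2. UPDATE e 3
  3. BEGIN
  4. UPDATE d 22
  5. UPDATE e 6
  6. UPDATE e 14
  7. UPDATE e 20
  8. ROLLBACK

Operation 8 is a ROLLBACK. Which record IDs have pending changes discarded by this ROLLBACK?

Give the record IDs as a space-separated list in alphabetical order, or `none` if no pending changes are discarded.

Answer: d e

Derivation:
Initial committed: {b=3, d=15, e=16}
Op 1: UPDATE d=21 (auto-commit; committed d=21)
Op 2: UPDATE e=3 (auto-commit; committed e=3)
Op 3: BEGIN: in_txn=True, pending={}
Op 4: UPDATE d=22 (pending; pending now {d=22})
Op 5: UPDATE e=6 (pending; pending now {d=22, e=6})
Op 6: UPDATE e=14 (pending; pending now {d=22, e=14})
Op 7: UPDATE e=20 (pending; pending now {d=22, e=20})
Op 8: ROLLBACK: discarded pending ['d', 'e']; in_txn=False
ROLLBACK at op 8 discards: ['d', 'e']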